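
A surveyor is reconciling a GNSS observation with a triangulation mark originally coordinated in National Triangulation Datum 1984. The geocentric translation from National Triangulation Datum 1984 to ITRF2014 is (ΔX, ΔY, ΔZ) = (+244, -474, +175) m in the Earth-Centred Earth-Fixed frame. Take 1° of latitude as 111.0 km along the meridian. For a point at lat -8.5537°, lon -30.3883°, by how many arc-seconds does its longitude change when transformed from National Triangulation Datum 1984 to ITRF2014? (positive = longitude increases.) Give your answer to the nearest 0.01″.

Δλ = -9.36″

sin φ = -0.148736, cos φ = 0.988877, sin λ = -0.505858, cos λ = 0.862617.
East component: ΔE = −sin λ·ΔX + cos λ·ΔY = −(-0.505858)(244) + (0.862617)(-474) = -285.45 m.
1° of latitude spans 111000 m; at latitude φ, 1° of longitude spans that × cos φ = 109765.3 m, so Δλ = -285.45 / 109765.3 × 3600 = -9.362″.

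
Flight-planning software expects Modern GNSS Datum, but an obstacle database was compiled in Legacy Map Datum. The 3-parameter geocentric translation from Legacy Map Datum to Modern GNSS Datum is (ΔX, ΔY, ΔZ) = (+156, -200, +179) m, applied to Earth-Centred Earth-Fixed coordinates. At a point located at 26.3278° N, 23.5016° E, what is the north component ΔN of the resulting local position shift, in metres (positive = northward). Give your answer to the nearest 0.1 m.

ΔN = 132.4 m

The local north axis is (−sin φ cos λ, −sin φ sin λ, cos φ), giving ΔN = -63.448 + 35.372 + 160.433 = 132.36 m.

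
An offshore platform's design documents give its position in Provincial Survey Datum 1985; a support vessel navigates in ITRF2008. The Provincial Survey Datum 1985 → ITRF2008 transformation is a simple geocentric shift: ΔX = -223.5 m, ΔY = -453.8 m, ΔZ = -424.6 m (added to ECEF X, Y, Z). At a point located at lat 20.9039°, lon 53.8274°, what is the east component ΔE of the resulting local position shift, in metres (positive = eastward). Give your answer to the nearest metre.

ΔE = -87 m

At φ = 20.9039°, λ = 53.8274°: sin φ = 0.356802, cos φ = 0.934180, sin λ = 0.807243, cos λ = 0.590220.
ΔE = −sin λ·ΔX + cos λ·ΔY = −(0.807243)·(-223.5) + (0.590220)·(-453.8) = -87.42 m.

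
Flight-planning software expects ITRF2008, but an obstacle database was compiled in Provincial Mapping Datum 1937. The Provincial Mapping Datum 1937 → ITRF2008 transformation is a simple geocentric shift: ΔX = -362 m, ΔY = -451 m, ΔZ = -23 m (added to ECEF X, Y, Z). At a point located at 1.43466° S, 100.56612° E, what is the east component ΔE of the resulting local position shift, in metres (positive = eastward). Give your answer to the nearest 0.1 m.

ΔE = 438.6 m

At φ = -1.43466°, λ = 100.56612°: sin φ = -0.025037, cos φ = 0.999687, sin λ = 0.983044, cos λ = -0.183370.
ΔE = −sin λ·ΔX + cos λ·ΔY = −(0.983044)·(-362) + (-0.183370)·(-451) = 438.56 m.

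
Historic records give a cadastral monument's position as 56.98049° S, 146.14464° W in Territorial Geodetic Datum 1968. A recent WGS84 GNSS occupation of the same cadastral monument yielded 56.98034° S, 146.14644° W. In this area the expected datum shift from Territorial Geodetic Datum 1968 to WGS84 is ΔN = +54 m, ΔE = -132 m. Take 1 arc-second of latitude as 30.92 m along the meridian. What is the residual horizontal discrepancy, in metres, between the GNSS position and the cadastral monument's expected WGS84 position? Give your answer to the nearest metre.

Observed coordinate differences: Δφ = +0.00015°, Δλ = -0.00180°.
Converting to metres (1° lat = 111312 m, cos φ = 0.544925): observed ΔN = 16.7 m, observed ΔE = -109.2 m.
Subtracting the expected shift leaves a residual of 16.7 − (54) = -37.3 m north and -109.2 − (-132) = 22.8 m east.
Residual distance = √((-37.3)² + 22.8²) = 43.7 m.

44 m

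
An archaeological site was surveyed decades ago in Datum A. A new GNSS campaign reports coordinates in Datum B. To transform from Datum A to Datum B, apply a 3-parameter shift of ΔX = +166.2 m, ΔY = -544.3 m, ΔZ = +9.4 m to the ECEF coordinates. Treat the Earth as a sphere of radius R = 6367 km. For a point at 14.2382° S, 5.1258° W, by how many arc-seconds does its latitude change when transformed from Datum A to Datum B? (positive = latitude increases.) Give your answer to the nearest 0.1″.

Δφ = 2.0″

sin φ = -0.245954, cos φ = 0.969282, sin λ = -0.089343, cos λ = 0.996001.
North component: ΔN = −sin φ cos λ·ΔX − sin φ sin λ·ΔY + cos φ·ΔZ = −(-0.245954)(0.996001)(166.2) − (-0.245954)(-0.089343)(-544.3) + (0.969282)(9.4) = 61.79 m.
1° of latitude spans πR/180 = 111125 m, so Δφ = 61.79 / 111125 × 3600 = 2.002″.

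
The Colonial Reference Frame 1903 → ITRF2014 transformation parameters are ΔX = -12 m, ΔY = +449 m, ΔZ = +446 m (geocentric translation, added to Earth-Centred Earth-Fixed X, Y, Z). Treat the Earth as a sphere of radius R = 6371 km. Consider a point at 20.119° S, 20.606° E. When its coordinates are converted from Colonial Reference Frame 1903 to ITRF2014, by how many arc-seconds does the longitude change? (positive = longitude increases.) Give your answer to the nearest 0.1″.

Δλ = 14.6″

sin φ = -0.343971, cos φ = 0.938980, sin λ = 0.351940, cos λ = 0.936023.
East component: ΔE = −sin λ·ΔX + cos λ·ΔY = −(0.351940)(-12) + (0.936023)(449) = 424.50 m.
1° of latitude spans πR/180 = 111195 m; at latitude φ, 1° of longitude spans that × cos φ = 104409.8 m, so Δλ = 424.50 / 104409.8 × 3600 = 14.636″.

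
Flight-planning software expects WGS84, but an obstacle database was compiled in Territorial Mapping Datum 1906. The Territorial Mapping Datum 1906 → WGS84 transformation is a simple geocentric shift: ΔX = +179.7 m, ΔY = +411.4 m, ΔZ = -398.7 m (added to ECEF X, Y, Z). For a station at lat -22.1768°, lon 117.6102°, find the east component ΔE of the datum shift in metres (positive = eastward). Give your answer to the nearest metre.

At φ = -22.1768°, λ = 117.6102°: sin φ = -0.377466, cos φ = 0.926024, sin λ = 0.886121, cos λ = -0.463454.
ΔE = −sin λ·ΔX + cos λ·ΔY = −(0.886121)·(179.7) + (-0.463454)·(411.4) = -349.90 m.

ΔE = -350 m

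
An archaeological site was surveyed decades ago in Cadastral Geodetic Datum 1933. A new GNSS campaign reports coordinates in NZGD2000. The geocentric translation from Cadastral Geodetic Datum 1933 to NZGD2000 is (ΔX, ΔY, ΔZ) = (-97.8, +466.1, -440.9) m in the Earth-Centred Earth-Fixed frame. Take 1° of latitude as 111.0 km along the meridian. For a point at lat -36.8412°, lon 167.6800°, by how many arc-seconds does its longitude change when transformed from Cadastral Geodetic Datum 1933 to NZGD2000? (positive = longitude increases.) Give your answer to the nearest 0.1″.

sin φ = -0.599599, cos φ = 0.800300, sin λ = 0.213371, cos λ = -0.976971.
East component: ΔE = −sin λ·ΔX + cos λ·ΔY = −(0.213371)(-97.8) + (-0.976971)(466.1) = -434.50 m.
1° of latitude spans 111000 m; at latitude φ, 1° of longitude spans that × cos φ = 88833.3 m, so Δλ = -434.50 / 88833.3 × 3600 = -17.608″.

Δλ = -17.6″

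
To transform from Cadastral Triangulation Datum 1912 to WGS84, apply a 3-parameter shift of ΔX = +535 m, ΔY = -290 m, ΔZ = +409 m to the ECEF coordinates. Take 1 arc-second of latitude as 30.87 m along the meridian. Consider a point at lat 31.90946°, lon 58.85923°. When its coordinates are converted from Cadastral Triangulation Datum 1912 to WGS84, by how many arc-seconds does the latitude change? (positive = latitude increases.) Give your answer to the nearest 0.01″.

Δφ = 10.76″

sin φ = 0.528578, cos φ = 0.848884, sin λ = 0.855899, cos λ = 0.517142.
North component: ΔN = −sin φ cos λ·ΔX − sin φ sin λ·ΔY + cos φ·ΔZ = −(0.528578)(0.517142)(535) − (0.528578)(0.855899)(-290) + (0.848884)(409) = 332.15 m.
1° of latitude spans 3600 × 30.87 = 111132 m, so Δφ = 332.15 / 111132 × 3600 = 10.760″.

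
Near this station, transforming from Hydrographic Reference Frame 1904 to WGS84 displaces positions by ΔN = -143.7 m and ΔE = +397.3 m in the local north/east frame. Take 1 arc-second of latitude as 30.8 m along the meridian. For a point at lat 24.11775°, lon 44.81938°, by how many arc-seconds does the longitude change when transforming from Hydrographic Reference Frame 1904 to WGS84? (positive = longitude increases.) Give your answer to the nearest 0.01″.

Δλ = 14.13″

At latitude 24.11775°, cos φ = 0.912708.
1″ of longitude at this latitude = 30.80 × cos φ = 28.1114 m, so Δλ = 397.3 / 28.1114 = 14.133″.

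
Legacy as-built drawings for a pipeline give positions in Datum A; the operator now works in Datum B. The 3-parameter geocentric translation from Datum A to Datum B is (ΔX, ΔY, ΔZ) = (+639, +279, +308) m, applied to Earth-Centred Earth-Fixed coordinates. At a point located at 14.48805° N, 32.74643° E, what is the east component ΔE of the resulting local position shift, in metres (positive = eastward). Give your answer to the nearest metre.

ΔE = -111 m

The local east axis at (φ, λ) is (−sin λ, cos λ, 0), so ΔE = −sin(32.74643°)·639 + cos(32.74643°)·279 = -110.99 m.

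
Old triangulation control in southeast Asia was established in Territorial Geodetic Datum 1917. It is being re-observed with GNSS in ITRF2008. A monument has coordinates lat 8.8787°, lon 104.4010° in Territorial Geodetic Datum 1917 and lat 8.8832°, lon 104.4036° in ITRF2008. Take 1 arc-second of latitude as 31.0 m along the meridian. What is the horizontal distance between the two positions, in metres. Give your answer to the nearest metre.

Δφ = 8.8832° − 8.8787° = +0.0045°; Δλ = 104.4036° − 104.4010° = +0.0026°.
1° of latitude = 3600 × 31.00 = 111600 m.
ΔN = Δφ × 111600 = 502.2 m; ΔE = Δλ × 111600 × cos(8.8787°) = +0.0026 × 111600 × 0.988017 = 286.7 m.
Distance = √(ΔE² + ΔN²) = √(286.7² + 502.2²) = 578.3 m.

578 m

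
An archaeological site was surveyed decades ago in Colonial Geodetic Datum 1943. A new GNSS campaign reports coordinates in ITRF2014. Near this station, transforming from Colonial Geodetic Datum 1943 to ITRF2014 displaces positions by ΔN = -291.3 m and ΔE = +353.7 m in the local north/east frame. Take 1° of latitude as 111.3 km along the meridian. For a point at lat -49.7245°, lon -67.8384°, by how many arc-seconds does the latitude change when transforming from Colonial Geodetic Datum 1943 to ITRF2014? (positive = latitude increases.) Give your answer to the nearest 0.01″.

1° of latitude = 111.3 km, so Δφ = -291.3 / 111300 = -0.0026173° = -9.422″.

Δφ = -9.42″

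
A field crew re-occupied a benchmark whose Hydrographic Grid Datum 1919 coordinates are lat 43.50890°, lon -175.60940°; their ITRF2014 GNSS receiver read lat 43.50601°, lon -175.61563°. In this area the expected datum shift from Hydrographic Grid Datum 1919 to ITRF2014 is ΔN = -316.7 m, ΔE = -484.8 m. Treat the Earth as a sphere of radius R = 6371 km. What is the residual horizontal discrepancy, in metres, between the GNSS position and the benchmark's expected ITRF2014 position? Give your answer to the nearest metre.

Observed coordinate differences: Δφ = -0.00289°, Δλ = -0.00623°.
Converting to metres (1° lat = 111195 m, cos φ = 0.725267): observed ΔN = -321.4 m, observed ΔE = -502.4 m.
Subtracting the expected shift leaves a residual of -321.4 − (-316.7) = -4.7 m north and -502.4 − (-484.8) = -17.6 m east.
Residual distance = √((-4.7)² + (-17.6)²) = 18.2 m.

18 m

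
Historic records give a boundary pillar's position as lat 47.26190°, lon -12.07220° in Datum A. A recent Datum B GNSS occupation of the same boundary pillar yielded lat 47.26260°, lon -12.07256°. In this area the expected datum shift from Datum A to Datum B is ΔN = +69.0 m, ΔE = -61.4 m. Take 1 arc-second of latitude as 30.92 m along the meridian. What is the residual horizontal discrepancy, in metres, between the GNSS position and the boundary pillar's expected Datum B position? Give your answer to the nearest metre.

35 m

Observed coordinate differences: Δφ = +0.00070°, Δλ = -0.00036°.
Converting to metres (1° lat = 111312 m, cos φ = 0.678648): observed ΔN = 77.9 m, observed ΔE = -27.2 m.
Subtracting the expected shift leaves a residual of 77.9 − (69.0) = 8.9 m north and -27.2 − (-61.4) = 34.2 m east.
Residual distance = √(8.9² + 34.2²) = 35.3 m.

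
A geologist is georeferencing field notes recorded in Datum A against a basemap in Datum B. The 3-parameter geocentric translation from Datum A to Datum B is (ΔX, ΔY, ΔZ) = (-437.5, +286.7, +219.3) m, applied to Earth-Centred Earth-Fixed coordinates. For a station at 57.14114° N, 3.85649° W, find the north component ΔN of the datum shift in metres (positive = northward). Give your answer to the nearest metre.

ΔN = 502 m

The local north axis is (−sin φ cos λ, −sin φ sin λ, cos φ), giving ΔN = 366.672 + 16.198 + 118.986 = 501.86 m.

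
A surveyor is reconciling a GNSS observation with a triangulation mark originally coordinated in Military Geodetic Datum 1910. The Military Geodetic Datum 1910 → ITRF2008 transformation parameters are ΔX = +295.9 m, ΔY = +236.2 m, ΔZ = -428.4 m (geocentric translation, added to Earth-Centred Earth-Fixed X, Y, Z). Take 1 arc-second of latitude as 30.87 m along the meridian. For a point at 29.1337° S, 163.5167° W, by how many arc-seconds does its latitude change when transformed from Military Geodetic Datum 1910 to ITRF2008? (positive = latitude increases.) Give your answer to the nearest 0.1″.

Δφ = -17.7″

sin φ = -0.486849, cos φ = 0.873486, sin λ = -0.283736, cos λ = -0.958902.
North component: ΔN = −sin φ cos λ·ΔX − sin φ sin λ·ΔY + cos φ·ΔZ = −(-0.486849)(-0.958902)(295.9) − (-0.486849)(-0.283736)(236.2) + (0.873486)(-428.4) = -544.97 m.
1° of latitude spans 3600 × 30.87 = 111132 m, so Δφ = -544.97 / 111132 × 3600 = -17.654″.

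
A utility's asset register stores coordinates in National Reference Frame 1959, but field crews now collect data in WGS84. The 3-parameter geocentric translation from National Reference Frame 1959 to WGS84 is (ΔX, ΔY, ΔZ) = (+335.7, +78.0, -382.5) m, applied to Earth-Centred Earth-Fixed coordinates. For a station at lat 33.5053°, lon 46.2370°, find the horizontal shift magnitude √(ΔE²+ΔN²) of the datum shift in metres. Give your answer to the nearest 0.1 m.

The local east axis at (φ, λ) is (−sin λ, cos λ, 0), so ΔE = −sin(46.2370°)·335.7 + cos(46.2370°)·78.0 = -188.49 m.
The local north axis is (−sin φ cos λ, −sin φ sin λ, cos φ), giving ΔN = -128.175 − 31.096 − 318.942 = -478.21 m.
Horizontal magnitude = √(ΔE² + ΔN²) = √((-188.49)² + (-478.21)²) = 514.02 m.

514.0 m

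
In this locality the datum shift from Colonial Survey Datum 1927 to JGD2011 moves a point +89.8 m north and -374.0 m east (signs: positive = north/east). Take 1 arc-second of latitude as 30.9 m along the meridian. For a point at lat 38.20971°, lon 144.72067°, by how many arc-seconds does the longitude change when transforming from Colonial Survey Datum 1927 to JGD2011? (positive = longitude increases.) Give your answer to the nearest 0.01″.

At latitude 38.20971°, cos φ = 0.785752.
1″ of longitude at this latitude = 30.90 × cos φ = 24.2797 m, so Δλ = -374.0 / 24.2797 = -15.404″.

Δλ = -15.40″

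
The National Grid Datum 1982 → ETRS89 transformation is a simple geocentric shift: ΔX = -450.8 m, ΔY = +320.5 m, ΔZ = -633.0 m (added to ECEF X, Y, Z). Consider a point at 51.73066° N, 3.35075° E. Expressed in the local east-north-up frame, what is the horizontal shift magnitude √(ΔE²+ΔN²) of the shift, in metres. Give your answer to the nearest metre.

At φ = 51.73066°, λ = 3.35075°: sin φ = 0.785108, cos φ = 0.619359, sin λ = 0.058448, cos λ = 0.998290.
ΔE = −sin λ·ΔX + cos λ·ΔY = −(0.058448)·(-450.8) + (0.998290)·(320.5) = 346.30 m.
ΔN = −sin φ cos λ·ΔX − sin φ sin λ·ΔY + cos φ·ΔZ = −(0.785108)(0.998290)(-450.8) − (0.785108)(0.058448)(320.5) + (0.619359)(-633.0) = -53.44 m.
Horizontal magnitude = √(ΔE² + ΔN²) = √(346.30² + (-53.44)²) = 350.40 m.

350 m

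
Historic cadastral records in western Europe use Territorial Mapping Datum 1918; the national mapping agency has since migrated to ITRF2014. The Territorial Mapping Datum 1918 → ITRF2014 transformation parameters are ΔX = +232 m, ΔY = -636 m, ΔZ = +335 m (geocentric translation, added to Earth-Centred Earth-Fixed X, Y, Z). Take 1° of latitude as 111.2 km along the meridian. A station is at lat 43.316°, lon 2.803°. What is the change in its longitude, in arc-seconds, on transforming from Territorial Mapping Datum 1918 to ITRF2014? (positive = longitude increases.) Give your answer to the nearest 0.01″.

sin φ = 0.686022, cos φ = 0.727581, sin λ = 0.048902, cos λ = 0.998804.
East component: ΔE = −sin λ·ΔX + cos λ·ΔY = −(0.048902)(232) + (0.998804)(-636) = -646.58 m.
1° of latitude spans 111200 m; at latitude φ, 1° of longitude spans that × cos φ = 80907.0 m, so Δλ = -646.58 / 80907.0 × 3600 = -28.770″.

Δλ = -28.77″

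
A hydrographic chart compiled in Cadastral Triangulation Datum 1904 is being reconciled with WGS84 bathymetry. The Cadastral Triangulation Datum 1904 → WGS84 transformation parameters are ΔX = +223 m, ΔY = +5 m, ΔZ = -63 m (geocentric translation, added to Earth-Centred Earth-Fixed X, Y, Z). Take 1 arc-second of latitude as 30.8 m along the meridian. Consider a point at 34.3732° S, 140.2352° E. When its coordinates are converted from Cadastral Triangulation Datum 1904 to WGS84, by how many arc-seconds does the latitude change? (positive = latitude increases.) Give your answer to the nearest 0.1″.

Δφ = -4.8″

sin φ = -0.564581, cos φ = 0.825378, sin λ = 0.639638, cos λ = -0.768677.
North component: ΔN = −sin φ cos λ·ΔX − sin φ sin λ·ΔY + cos φ·ΔZ = −(-0.564581)(-0.768677)(223) − (-0.564581)(0.639638)(5) + (0.825378)(-63) = -146.97 m.
1° of latitude spans 3600 × 30.80 = 110880 m, so Δφ = -146.97 / 110880 × 3600 = -4.772″.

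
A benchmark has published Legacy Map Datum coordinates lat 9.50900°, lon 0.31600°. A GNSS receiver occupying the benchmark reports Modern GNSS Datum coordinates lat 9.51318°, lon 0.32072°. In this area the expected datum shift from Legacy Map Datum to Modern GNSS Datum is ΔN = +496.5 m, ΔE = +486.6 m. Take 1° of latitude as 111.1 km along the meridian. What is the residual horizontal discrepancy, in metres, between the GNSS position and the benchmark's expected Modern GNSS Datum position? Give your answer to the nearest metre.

44 m

Observed coordinate differences: Δφ = +0.00418°, Δλ = +0.00472°.
Converting to metres (1° lat = 111100 m, cos φ = 0.986260): observed ΔN = 464.4 m, observed ΔE = 517.2 m.
Subtracting the expected shift leaves a residual of 464.4 − (496.5) = -32.1 m north and 517.2 − (486.6) = 30.6 m east.
Residual distance = √((-32.1)² + 30.6²) = 44.3 m.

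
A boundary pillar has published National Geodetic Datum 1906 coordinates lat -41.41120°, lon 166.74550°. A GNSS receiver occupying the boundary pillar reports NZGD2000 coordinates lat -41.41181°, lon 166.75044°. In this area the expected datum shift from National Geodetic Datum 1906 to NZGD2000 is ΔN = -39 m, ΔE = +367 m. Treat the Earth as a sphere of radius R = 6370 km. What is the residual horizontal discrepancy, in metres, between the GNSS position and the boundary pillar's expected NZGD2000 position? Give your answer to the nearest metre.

Observed coordinate differences: Δφ = -0.00061°, Δλ = +0.00494°.
Converting to metres (1° lat = 111177 m, cos φ = 0.749982): observed ΔN = -67.8 m, observed ΔE = 411.9 m.
Subtracting the expected shift leaves a residual of -67.8 − (-39) = -28.8 m north and 411.9 − (367) = 44.9 m east.
Residual distance = √((-28.8)² + 44.9²) = 53.4 m.

53 m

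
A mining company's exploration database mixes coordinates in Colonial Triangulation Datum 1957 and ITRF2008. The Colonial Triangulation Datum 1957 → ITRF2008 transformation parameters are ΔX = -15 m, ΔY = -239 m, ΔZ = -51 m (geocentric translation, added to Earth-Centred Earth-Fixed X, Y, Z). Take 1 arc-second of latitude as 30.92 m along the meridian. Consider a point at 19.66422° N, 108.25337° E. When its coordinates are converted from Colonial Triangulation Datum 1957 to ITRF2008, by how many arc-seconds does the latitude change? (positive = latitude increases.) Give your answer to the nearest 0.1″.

sin φ = 0.336507, cos φ = 0.941681, sin λ = 0.949681, cos λ = -0.313220.
North component: ΔN = −sin φ cos λ·ΔX − sin φ sin λ·ΔY + cos φ·ΔZ = −(0.336507)(-0.313220)(-15) − (0.336507)(0.949681)(-239) + (0.941681)(-51) = 26.77 m.
1° of latitude spans 3600 × 30.92 = 111312 m, so Δφ = 26.77 / 111312 × 3600 = 0.866″.

Δφ = 0.9″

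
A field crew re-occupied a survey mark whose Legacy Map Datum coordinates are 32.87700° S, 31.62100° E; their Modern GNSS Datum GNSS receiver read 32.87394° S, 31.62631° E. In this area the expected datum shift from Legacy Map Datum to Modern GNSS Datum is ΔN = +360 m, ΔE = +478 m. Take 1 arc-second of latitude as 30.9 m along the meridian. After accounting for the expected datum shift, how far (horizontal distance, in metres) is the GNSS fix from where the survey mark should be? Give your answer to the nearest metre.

Observed coordinate differences: Δφ = +0.00306°, Δλ = +0.00531°.
Converting to metres (1° lat = 111240 m, cos φ = 0.839838): observed ΔN = 340.4 m, observed ΔE = 496.1 m.
Subtracting the expected shift leaves a residual of 340.4 − (360) = -19.6 m north and 496.1 − (478) = 18.1 m east.
Residual distance = √((-19.6)² + 18.1²) = 26.7 m.

27 m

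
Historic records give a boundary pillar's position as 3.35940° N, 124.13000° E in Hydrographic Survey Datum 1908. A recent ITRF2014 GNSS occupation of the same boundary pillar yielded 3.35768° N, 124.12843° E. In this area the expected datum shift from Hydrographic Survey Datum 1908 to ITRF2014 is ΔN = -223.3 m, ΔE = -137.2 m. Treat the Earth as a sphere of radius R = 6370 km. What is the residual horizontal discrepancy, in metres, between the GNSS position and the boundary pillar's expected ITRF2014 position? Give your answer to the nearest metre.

Observed coordinate differences: Δφ = -0.00172°, Δλ = -0.00157°.
Converting to metres (1° lat = 111177 m, cos φ = 0.998282): observed ΔN = -191.2 m, observed ΔE = -174.2 m.
Subtracting the expected shift leaves a residual of -191.2 − (-223.3) = 32.1 m north and -174.2 − (-137.2) = -37.0 m east.
Residual distance = √(32.1² + (-37.0)²) = 49.0 m.

49 m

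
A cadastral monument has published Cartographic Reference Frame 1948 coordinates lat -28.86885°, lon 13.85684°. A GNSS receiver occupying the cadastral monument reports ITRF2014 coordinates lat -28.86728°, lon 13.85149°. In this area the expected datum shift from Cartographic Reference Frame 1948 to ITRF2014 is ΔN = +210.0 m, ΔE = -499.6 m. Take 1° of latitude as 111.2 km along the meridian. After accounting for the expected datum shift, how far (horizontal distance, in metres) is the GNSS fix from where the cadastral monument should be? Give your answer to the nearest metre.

Observed coordinate differences: Δφ = +0.00157°, Δλ = -0.00535°.
Converting to metres (1° lat = 111200 m, cos φ = 0.875727): observed ΔN = 174.6 m, observed ΔE = -521.0 m.
Subtracting the expected shift leaves a residual of 174.6 − (210.0) = -35.4 m north and -521.0 − (-499.6) = -21.4 m east.
Residual distance = √((-35.4)² + (-21.4)²) = 41.4 m.

41 m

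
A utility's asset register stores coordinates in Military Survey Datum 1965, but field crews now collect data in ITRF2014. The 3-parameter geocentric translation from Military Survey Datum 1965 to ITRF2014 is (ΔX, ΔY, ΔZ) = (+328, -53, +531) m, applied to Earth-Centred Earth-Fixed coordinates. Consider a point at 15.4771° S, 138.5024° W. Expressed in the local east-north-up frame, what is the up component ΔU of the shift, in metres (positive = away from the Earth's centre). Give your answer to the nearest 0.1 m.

The local up (radial) axis is (cos φ cos λ, cos φ sin λ, sin φ), giving ΔU = -236.758 + 33.844 − 141.699 = -344.61 m.

ΔU = -344.6 m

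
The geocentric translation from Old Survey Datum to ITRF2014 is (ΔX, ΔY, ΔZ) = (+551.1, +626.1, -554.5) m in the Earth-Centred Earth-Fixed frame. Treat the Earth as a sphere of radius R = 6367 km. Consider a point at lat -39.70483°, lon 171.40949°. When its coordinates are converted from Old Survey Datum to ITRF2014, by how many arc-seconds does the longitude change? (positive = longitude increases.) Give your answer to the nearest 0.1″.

Δλ = -29.5″

sin φ = -0.638833, cos φ = 0.769346, sin λ = 0.149372, cos λ = -0.988781.
East component: ΔE = −sin λ·ΔX + cos λ·ΔY = −(0.149372)(551.1) + (-0.988781)(626.1) = -701.39 m.
1° of latitude spans πR/180 = 111125 m; at latitude φ, 1° of longitude spans that × cos φ = 85493.6 m, so Δλ = -701.39 / 85493.6 × 3600 = -29.535″.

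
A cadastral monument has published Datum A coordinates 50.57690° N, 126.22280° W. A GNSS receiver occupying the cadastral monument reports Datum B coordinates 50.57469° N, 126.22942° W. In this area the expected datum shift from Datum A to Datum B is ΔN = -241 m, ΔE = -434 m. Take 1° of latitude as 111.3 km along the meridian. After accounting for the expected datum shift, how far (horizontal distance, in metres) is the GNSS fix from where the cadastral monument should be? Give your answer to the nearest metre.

34 m

Observed coordinate differences: Δφ = -0.00221°, Δλ = -0.00662°.
Converting to metres (1° lat = 111300 m, cos φ = 0.635042): observed ΔN = -246.0 m, observed ΔE = -467.9 m.
Subtracting the expected shift leaves a residual of -246.0 − (-241) = -5.0 m north and -467.9 − (-434) = -33.9 m east.
Residual distance = √((-5.0)² + (-33.9)²) = 34.3 m.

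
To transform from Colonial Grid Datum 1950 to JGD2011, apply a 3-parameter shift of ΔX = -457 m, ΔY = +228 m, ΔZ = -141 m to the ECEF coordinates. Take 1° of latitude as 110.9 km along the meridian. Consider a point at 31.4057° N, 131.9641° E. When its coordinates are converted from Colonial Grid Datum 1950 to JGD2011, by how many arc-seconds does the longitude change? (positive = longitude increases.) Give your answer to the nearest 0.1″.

sin φ = 0.521095, cos φ = 0.853499, sin λ = 0.743564, cos λ = -0.668665.
East component: ΔE = −sin λ·ΔX + cos λ·ΔY = −(0.743564)(-457) + (-0.668665)(228) = 187.35 m.
1° of latitude spans 110900 m; at latitude φ, 1° of longitude spans that × cos φ = 94653.0 m, so Δλ = 187.35 / 94653.0 × 3600 = 7.126″.

Δλ = 7.1″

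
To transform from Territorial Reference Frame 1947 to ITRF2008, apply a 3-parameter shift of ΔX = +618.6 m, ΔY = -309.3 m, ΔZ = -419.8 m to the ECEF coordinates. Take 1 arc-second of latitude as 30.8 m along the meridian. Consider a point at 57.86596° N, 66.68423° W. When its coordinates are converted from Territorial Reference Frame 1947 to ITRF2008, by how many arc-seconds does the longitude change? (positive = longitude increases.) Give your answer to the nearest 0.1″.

sin φ = 0.846806, cos φ = 0.531902, sin λ = -0.918337, cos λ = 0.395798.
East component: ΔE = −sin λ·ΔX + cos λ·ΔY = −(-0.918337)(618.6) + (0.395798)(-309.3) = 445.66 m.
1° of latitude spans 3600 × 30.80 = 110880 m; at latitude φ, 1° of longitude spans that × cos φ = 58977.3 m, so Δλ = 445.66 / 58977.3 × 3600 = 27.203″.

Δλ = 27.2″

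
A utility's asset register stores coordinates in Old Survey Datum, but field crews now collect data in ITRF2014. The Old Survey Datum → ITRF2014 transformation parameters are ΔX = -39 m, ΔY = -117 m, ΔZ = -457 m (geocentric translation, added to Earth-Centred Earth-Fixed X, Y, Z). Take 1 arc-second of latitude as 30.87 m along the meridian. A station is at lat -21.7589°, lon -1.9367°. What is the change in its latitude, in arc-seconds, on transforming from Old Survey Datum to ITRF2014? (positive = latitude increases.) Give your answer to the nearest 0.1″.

sin φ = -0.370702, cos φ = 0.928752, sin λ = -0.033795, cos λ = 0.999429.
North component: ΔN = −sin φ cos λ·ΔX − sin φ sin λ·ΔY + cos φ·ΔZ = −(-0.370702)(0.999429)(-39) − (-0.370702)(-0.033795)(-117) + (0.928752)(-457) = -437.42 m.
1° of latitude spans 3600 × 30.87 = 111132 m, so Δφ = -437.42 / 111132 × 3600 = -14.170″.

Δφ = -14.2″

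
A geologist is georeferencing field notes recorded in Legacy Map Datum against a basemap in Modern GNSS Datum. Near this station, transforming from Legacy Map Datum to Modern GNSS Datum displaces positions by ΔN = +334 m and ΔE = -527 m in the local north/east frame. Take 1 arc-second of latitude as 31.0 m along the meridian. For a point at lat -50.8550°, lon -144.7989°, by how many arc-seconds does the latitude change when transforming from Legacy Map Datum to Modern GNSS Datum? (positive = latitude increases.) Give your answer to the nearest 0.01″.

Δφ = 10.77″

1″ of latitude = 31.00 m, so Δφ = 334.0 / 31.00 = 10.774″.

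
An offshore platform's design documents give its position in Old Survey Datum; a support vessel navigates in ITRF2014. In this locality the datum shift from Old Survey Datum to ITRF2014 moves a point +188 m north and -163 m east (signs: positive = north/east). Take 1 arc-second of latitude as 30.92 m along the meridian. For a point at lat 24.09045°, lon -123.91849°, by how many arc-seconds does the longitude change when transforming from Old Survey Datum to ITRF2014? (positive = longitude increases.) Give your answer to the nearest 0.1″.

At latitude 24.09045°, cos φ = 0.912902.
1″ of longitude at this latitude = 30.92 × cos φ = 28.2269 m, so Δλ = -163.0 / 28.2269 = -5.775″.

Δλ = -5.8″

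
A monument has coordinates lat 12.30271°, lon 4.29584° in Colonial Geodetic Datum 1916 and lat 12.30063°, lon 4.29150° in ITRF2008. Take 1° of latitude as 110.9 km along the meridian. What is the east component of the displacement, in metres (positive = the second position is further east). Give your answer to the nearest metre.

ΔE = -470 m

Δφ = 12.30063° − 12.30271° = -0.00208°; Δλ = 4.29150° − 4.29584° = -0.00434°.
ΔN = Δφ × 110900 = -230.7 m; ΔE = Δλ × 110900 × cos(12.30271°) = -0.00434 × 110900 × 0.977035 = -470.3 m.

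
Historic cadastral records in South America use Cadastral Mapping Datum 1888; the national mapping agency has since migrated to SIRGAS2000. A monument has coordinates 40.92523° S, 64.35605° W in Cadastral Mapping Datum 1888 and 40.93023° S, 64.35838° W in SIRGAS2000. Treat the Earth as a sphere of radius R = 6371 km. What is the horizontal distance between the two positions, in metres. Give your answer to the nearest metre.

Δφ = -40.93023° − -40.92523° = -0.00500°; Δλ = -64.35838° − -64.35605° = -0.00233°.
1° along a meridian = πR/180 = 111195 m.
ΔN = Δφ × 111195 = -556.0 m; ΔE = Δλ × 111195 × cos(-40.92523°) = -0.00233 × 111195 × 0.755565 = -195.8 m.
Distance = √(ΔE² + ΔN²) = √((-195.8)² + (-556.0)²) = 589.4 m.

589 m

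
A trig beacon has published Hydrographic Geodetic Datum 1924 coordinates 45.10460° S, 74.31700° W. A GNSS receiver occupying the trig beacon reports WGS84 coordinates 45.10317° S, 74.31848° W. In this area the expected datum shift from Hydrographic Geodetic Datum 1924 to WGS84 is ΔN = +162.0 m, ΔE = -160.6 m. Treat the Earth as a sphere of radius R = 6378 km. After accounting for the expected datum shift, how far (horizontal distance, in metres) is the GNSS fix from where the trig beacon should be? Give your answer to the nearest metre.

Observed coordinate differences: Δφ = +0.00143°, Δλ = -0.00148°.
Converting to metres (1° lat = 111317 m, cos φ = 0.705815): observed ΔN = 159.2 m, observed ΔE = -116.3 m.
Subtracting the expected shift leaves a residual of 159.2 − (162.0) = -2.8 m north and -116.3 − (-160.6) = 44.3 m east.
Residual distance = √((-2.8)² + 44.3²) = 44.4 m.

44 m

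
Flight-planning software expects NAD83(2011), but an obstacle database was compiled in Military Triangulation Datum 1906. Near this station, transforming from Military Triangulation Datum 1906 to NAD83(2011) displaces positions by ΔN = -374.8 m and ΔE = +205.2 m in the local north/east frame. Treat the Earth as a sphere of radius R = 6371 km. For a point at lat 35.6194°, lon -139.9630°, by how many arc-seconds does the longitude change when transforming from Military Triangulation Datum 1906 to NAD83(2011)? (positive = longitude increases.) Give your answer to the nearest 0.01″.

At latitude 35.6194°, cos φ = 0.812904.
One radian of longitude at latitude φ spans R cos φ, so Δλ = ΔE / (R cos φ) = 205.2 / (6371000 × 0.812904) = 3.9621e-05 rad = 8.173″.

Δλ = 8.17″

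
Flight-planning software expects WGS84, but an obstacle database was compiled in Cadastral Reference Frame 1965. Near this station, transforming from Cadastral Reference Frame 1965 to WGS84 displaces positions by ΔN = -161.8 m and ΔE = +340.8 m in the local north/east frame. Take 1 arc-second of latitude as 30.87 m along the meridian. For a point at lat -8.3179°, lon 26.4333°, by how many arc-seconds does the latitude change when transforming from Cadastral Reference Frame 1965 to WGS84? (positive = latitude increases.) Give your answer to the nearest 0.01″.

Δφ = -5.24″

1″ of latitude = 30.87 m, so Δφ = -161.8 / 30.87 = -5.241″.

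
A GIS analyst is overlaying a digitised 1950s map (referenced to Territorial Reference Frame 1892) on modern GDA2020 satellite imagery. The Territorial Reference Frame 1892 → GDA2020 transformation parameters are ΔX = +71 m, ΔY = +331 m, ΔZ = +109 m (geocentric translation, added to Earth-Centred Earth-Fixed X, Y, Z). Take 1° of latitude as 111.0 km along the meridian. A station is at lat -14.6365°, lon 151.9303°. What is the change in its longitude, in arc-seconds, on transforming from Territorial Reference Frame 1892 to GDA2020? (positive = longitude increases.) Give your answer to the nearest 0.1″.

Δλ = -10.9″

sin φ = -0.252686, cos φ = 0.967548, sin λ = 0.470545, cos λ = -0.882376.
East component: ΔE = −sin λ·ΔX + cos λ·ΔY = −(0.470545)(71) + (-0.882376)(331) = -325.48 m.
1° of latitude spans 111000 m; at latitude φ, 1° of longitude spans that × cos φ = 107397.9 m, so Δλ = -325.48 / 107397.9 × 3600 = -10.910″.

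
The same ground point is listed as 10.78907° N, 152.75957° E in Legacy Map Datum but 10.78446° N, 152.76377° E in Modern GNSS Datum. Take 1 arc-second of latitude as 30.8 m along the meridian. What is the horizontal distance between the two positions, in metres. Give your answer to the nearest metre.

686 m

Δφ = 10.78446° − 10.78907° = -0.00461°; Δλ = 152.76377° − 152.75957° = +0.00420°.
1° of latitude = 3600 × 30.80 = 110880 m.
ΔN = Δφ × 110880 = -511.2 m; ΔE = Δλ × 110880 × cos(10.78907°) = +0.00420 × 110880 × 0.982323 = 457.5 m.
Distance = √(ΔE² + ΔN²) = √(457.5² + (-511.2)²) = 686.0 m.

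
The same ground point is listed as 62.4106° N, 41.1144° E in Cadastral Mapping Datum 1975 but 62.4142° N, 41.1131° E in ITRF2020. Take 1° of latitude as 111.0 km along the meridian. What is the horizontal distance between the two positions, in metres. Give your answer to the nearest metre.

Δφ = 62.4142° − 62.4106° = +0.0036°; Δλ = 41.1131° − 41.1144° = -0.0013°.
ΔN = Δφ × 111000 = 399.6 m; ΔE = Δλ × 111000 × cos(62.4106°) = -0.0013 × 111000 × 0.463132 = -66.8 m.
Distance = √(ΔE² + ΔN²) = √((-66.8)² + 399.6²) = 405.1 m.

405 m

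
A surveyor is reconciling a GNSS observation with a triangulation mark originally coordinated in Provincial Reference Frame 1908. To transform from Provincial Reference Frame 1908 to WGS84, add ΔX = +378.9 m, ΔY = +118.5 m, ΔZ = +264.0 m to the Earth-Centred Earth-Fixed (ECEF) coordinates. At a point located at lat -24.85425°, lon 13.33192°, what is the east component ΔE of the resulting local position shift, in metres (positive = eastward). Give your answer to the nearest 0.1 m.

At φ = -24.85425°, λ = 13.33192°: sin φ = -0.420311, cos φ = 0.907380, sin λ = 0.230592, cos λ = 0.973051.
ΔE = −sin λ·ΔX + cos λ·ΔY = −(0.230592)·(378.9) + (0.973051)·(118.5) = 27.94 m.

ΔE = 27.9 m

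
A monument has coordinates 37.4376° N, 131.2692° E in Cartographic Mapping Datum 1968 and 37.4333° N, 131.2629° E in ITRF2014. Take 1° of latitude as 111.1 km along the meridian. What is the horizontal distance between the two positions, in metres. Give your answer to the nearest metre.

733 m

Δφ = 37.4333° − 37.4376° = -0.0043°; Δλ = 131.2629° − 131.2692° = -0.0063°.
ΔN = Δφ × 111100 = -477.7 m; ΔE = Δλ × 111100 × cos(37.4376°) = -0.0063 × 111100 × 0.794016 = -555.8 m.
Distance = √(ΔE² + ΔN²) = √((-555.8)² + (-477.7)²) = 732.9 m.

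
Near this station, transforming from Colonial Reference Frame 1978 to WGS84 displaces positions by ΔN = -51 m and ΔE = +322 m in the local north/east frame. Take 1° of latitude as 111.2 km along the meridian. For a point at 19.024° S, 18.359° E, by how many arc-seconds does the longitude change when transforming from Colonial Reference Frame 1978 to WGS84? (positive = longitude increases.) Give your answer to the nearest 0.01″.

At latitude -19.024°, cos φ = 0.945382.
1° of longitude at this latitude = 111.2 × cos φ = 105.13 km, so Δλ = 322.0 / 105126.5 = 0.0030630° = 11.027″.

Δλ = 11.03″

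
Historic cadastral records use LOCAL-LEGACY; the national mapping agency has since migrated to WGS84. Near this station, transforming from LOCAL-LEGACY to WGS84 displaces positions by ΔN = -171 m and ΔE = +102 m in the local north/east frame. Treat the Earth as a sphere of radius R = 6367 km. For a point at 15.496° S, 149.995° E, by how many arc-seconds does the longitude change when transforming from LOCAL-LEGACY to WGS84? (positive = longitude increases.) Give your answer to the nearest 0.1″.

Δλ = 3.4″

At latitude -15.496°, cos φ = 0.963649.
One radian of longitude at latitude φ spans R cos φ, so Δλ = ΔE / (R cos φ) = 102.0 / (6367000 × 0.963649) = 1.6624e-05 rad = 3.429″.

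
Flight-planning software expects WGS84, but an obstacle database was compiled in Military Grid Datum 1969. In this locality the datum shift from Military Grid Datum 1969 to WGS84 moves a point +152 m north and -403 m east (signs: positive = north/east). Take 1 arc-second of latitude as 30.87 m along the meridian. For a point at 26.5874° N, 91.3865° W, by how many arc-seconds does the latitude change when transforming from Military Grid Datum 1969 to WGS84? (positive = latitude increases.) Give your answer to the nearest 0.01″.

Δφ = 4.92″

1″ of latitude = 30.87 m, so Δφ = 152.0 / 30.87 = 4.924″.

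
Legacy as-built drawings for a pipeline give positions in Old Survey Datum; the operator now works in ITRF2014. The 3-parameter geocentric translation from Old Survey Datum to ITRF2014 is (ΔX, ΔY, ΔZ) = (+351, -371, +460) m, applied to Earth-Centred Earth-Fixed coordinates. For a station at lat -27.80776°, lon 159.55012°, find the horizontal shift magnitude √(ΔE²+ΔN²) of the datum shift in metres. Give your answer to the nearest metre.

The local east axis at (φ, λ) is (−sin λ, cos λ, 0), so ΔE = −sin(159.55012°)·351 + cos(159.55012°)·(-371) = 224.98 m.
The local north axis is (−sin φ cos λ, −sin φ sin λ, cos φ), giving ΔN = -153.424 − 60.470 + 406.878 = 192.98 m.
Horizontal magnitude = √(ΔE² + ΔN²) = √(224.98² + 192.98²) = 296.41 m.

296 m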